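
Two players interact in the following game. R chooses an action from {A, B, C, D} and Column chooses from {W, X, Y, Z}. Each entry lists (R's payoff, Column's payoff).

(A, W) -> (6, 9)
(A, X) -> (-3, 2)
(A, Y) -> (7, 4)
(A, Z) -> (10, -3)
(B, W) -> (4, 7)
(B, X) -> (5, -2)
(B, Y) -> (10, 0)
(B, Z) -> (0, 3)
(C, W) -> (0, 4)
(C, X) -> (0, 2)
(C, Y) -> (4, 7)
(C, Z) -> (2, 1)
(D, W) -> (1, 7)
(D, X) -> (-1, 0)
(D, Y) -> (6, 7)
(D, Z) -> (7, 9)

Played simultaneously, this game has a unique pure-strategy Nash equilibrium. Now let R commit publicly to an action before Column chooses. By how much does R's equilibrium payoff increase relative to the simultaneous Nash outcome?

Column best-responds to each possible R move:
- A: BR = W, leader payoff 6.
- B: BR = W, leader payoff 4.
- C: BR = Y, leader payoff 4.
- D: BR = Z, leader payoff 7.
Maximizing over 6, 4, 4, 7, R chooses D. Subgame-perfect outcome: (D, Z) with payoffs (7, 9).
Under simultaneous play:
R's best replies: W→A; X→B; Y→B; Z→A.
Column's best replies: A→W; B→W; C→Y; D→Z.
The unique mutual best reply is (A, W), giving (6, 9).
R's commitment gain: 7 − 6 = 1.

1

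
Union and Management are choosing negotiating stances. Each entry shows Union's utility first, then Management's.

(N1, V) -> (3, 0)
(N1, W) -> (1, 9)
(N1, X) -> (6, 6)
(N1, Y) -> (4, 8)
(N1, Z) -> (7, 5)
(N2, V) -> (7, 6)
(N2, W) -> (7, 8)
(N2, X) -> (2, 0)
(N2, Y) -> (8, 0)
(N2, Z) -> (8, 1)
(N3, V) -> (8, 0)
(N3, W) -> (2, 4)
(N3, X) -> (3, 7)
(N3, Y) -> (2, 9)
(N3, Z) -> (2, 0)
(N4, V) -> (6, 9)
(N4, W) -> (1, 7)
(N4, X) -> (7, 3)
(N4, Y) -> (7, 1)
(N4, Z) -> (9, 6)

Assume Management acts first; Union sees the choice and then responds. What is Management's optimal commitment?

Solve by backward induction (Management leads).
- V: Union compares 3, 7, 8, 6 and picks N3; Management would get 0.
- W: Union compares 1, 7, 2, 1 and picks N2; Management would get 8.
- X: Union compares 6, 2, 3, 7 and picks N4; Management would get 3.
- Y: Union compares 4, 8, 2, 7 and picks N2; Management would get 0.
- Z: Union compares 7, 8, 2, 9 and picks N4; Management would get 6.
Among 0, 8, 3, 0, 6, the best is 8 at W. Subgame-perfect outcome: (N2, W) with payoffs (7, 8).

W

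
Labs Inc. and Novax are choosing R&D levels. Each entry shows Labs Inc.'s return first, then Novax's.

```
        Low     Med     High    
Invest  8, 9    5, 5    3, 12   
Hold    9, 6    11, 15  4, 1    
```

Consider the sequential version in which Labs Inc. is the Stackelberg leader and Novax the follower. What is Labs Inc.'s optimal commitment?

Hold

Novax best-responds to each possible Labs Inc. move:
- Invest: Novax compares 9, 5, 12 and picks High; Labs Inc. would get 3.
- Hold: Novax compares 6, 15, 1 and picks Med; Labs Inc. would get 11.
Among 3, 11, the best is 11 at Hold. Subgame-perfect outcome: (Hold, Med) with payoffs (11, 15).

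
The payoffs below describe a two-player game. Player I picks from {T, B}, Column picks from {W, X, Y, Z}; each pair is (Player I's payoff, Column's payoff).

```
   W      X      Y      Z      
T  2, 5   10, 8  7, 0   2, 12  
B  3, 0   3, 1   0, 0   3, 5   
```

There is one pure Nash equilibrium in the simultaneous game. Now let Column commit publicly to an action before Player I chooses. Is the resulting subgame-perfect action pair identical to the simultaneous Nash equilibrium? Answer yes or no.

no

Work backward from Player I's decision.
- W: Player I compares 2, 3 and picks B; Column would get 0.
- X: Player I compares 10, 3 and picks T; Column would get 8.
- Y: Player I compares 7, 0 and picks T; Column would get 0.
- Z: Player I compares 2, 3 and picks B; Column would get 5.
Among 0, 8, 0, 5, the best is 8 at X. Subgame-perfect outcome: (T, X) with payoffs (10, 8).
Now find the simultaneous Nash equilibrium.
Player I's best replies: W→B; X→T; Y→T; Z→B.
Column's best replies: T→Z; B→Z.
The unique mutual best reply is (B, Z), giving (3, 5).
Sequential outcome (T, X) differs from the Nash profile (B, Z).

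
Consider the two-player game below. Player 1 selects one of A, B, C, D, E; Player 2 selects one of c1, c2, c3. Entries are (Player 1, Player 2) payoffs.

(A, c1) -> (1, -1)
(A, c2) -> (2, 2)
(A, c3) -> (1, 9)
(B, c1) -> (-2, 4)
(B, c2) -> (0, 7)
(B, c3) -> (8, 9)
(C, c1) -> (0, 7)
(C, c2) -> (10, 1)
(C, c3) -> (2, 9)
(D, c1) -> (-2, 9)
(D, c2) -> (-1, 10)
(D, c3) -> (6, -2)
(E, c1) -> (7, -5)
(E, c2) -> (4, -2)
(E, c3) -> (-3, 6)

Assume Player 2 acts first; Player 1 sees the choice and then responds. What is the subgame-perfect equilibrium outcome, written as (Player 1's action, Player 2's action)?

(B, c3)

Solve by backward induction (Player 2 leads).
- c1 → Player 1 plays E (best of 1, -2, 0, -2, 7); Player 2 gets -5.
- c2 → Player 1 plays C (best of 2, 0, 10, -1, 4); Player 2 gets 1.
- c3 → Player 1 plays B (best of 1, 8, 2, 6, -3); Player 2 gets 9.
Maximizing over -5, 1, 9, Player 2 chooses c3. Subgame-perfect outcome: (B, c3) with payoffs (8, 9).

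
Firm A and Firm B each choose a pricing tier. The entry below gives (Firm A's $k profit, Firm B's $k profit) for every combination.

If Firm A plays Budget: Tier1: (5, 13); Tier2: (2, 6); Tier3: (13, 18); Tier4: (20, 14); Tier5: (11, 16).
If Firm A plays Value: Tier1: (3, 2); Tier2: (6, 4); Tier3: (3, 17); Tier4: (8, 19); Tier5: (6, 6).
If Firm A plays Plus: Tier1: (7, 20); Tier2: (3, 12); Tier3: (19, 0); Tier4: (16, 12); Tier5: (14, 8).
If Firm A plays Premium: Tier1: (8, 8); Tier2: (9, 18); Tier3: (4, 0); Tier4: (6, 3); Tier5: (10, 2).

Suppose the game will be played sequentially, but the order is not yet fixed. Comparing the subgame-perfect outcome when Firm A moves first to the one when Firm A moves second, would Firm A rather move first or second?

first

If Firm A leads: Firm B's best replies are Budget→Tier3, Value→Tier4, Plus→Tier1, Premium→Tier2; Firm A's induced payoffs 13, 8, 7, 9; outcome (Budget, Tier3), payoffs (13, 18).
If Firm B leads: Firm A's best replies are Tier1→Premium, Tier2→Premium, Tier3→Plus, Tier4→Budget, Tier5→Plus; Firm B's induced payoffs 8, 18, 0, 14, 8; outcome (Premium, Tier2), payoffs (9, 18).
Firm A gets 13 moving first and 9 moving second, so Firm A prefers to move first.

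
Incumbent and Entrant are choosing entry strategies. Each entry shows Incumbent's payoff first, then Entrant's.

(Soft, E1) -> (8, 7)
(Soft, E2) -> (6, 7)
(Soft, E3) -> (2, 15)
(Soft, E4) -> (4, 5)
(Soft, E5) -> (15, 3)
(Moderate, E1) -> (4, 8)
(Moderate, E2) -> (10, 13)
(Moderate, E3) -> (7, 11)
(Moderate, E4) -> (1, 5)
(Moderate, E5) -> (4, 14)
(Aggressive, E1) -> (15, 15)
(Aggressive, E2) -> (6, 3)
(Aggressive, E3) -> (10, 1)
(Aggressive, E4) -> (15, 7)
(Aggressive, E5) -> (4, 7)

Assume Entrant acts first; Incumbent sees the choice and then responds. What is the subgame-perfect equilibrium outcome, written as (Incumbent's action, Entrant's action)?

Backward induction with Entrant moving first.
- E1: Incumbent compares 8, 4, 15 and picks Aggressive; Entrant would get 15.
- E2: Incumbent compares 6, 10, 6 and picks Moderate; Entrant would get 13.
- E3: Incumbent compares 2, 7, 10 and picks Aggressive; Entrant would get 1.
- E4: Incumbent compares 4, 1, 15 and picks Aggressive; Entrant would get 7.
- E5: Incumbent compares 15, 4, 4 and picks Soft; Entrant would get 3.
Maximizing over 15, 13, 1, 7, 3, Entrant chooses E1. Subgame-perfect outcome: (Aggressive, E1) with payoffs (15, 15).

(Aggressive, E1)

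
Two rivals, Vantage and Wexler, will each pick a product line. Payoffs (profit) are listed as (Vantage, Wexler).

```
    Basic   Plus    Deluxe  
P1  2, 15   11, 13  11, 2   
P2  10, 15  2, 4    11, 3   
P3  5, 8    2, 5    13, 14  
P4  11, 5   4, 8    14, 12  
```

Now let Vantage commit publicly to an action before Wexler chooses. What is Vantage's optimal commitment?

P4

Wexler best-responds to each possible Vantage move:
- P1: BR = Basic, leader payoff 2.
- P2: BR = Basic, leader payoff 10.
- P3: BR = Deluxe, leader payoff 13.
- P4: BR = Deluxe, leader payoff 14.
Vantage's induced payoffs are 2, 10, 13, 14, so Vantage commits to P4. Subgame-perfect outcome: (P4, Deluxe) with payoffs (14, 12).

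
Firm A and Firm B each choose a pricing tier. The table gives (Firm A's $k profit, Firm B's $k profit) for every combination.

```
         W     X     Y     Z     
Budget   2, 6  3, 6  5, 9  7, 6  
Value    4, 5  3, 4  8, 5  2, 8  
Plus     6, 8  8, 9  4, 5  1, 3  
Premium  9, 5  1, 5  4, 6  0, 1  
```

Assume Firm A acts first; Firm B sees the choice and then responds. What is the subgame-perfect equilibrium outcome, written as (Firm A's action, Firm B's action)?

(Plus, X)

Backward induction with Firm A moving first.
- Budget → Firm B plays Y (best of 6, 6, 9, 6); Firm A gets 5.
- Value → Firm B plays Z (best of 5, 4, 5, 8); Firm A gets 2.
- Plus → Firm B plays X (best of 8, 9, 5, 3); Firm A gets 8.
- Premium → Firm B plays Y (best of 5, 5, 6, 1); Firm A gets 4.
Firm A's induced payoffs are 5, 2, 8, 4, so Firm A commits to Plus. Subgame-perfect outcome: (Plus, X) with payoffs (8, 9).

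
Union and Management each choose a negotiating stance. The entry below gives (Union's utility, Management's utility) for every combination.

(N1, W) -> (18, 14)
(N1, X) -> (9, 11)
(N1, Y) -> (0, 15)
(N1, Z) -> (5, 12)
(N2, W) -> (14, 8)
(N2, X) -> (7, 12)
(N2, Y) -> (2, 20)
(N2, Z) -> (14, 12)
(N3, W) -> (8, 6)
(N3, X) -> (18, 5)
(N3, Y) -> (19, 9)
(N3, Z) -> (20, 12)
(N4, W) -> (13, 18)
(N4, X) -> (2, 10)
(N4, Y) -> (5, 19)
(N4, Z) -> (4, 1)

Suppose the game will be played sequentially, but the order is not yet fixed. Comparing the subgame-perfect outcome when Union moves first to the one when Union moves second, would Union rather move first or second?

first

If Union leads: Management's best replies are N1→Y, N2→Y, N3→Z, N4→Y; Union's induced payoffs 0, 2, 20, 5; outcome (N3, Z), payoffs (20, 12).
If Management leads: Union's best replies are W→N1, X→N3, Y→N3, Z→N3; Management's induced payoffs 14, 5, 9, 12; outcome (N1, W), payoffs (18, 14).
Union gets 20 moving first and 18 moving second, so Union prefers to move first.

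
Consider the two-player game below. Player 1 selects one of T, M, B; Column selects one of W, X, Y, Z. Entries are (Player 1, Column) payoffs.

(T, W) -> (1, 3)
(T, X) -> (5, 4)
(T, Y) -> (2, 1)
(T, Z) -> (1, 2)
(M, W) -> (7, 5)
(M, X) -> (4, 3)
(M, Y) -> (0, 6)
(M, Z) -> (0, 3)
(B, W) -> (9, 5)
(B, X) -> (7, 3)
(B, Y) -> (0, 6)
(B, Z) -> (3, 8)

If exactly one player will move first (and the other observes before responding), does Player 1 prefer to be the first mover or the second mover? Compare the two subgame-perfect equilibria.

first

If Player 1 leads: Column's best replies are T→X, M→Y, B→Z; Player 1's induced payoffs 5, 0, 3; outcome (T, X), payoffs (5, 4).
If Column leads: Player 1's best replies are W→B, X→B, Y→T, Z→B; Column's induced payoffs 5, 3, 1, 8; outcome (B, Z), payoffs (3, 8).
Player 1 gets 5 moving first and 3 moving second, so Player 1 prefers to move first.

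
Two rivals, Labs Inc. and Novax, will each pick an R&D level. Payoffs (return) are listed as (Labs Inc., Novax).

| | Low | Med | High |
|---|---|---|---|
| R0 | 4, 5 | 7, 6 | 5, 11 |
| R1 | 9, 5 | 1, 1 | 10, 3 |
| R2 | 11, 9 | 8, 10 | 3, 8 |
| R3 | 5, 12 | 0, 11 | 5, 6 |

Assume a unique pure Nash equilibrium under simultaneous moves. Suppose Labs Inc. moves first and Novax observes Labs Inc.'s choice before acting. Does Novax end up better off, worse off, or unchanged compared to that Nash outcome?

Solve by backward induction (Labs Inc. leads).
- R0: BR = High, leader payoff 5.
- R1: BR = Low, leader payoff 9.
- R2: BR = Med, leader payoff 8.
- R3: BR = Low, leader payoff 5.
Labs Inc.'s induced payoffs are 5, 9, 8, 5, so Labs Inc. commits to R1. Subgame-perfect outcome: (R1, Low) with payoffs (9, 5).
Under simultaneous play:
Labs Inc.'s best replies: Low→R2; Med→R2; High→R1.
Novax's best replies: R0→High; R1→Low; R2→Med; R3→Low.
The unique mutual best reply is (R2, Med), giving (8, 10).
Novax earns 5 sequentially versus 10 at the Nash outcome: worse off.

worse off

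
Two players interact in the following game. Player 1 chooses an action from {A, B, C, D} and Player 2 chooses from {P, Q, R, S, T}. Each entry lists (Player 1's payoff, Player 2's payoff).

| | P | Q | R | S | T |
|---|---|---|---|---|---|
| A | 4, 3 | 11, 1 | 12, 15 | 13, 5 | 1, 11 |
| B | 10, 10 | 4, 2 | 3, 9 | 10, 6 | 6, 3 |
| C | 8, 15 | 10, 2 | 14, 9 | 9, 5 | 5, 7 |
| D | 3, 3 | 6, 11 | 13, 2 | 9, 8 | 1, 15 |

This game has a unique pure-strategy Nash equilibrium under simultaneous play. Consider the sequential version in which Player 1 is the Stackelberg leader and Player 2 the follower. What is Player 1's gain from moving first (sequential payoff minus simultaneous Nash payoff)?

Backward induction with Player 1 moving first.
- A: BR = R, leader payoff 12.
- B: BR = P, leader payoff 10.
- C: BR = P, leader payoff 8.
- D: BR = T, leader payoff 1.
Player 1's induced payoffs are 12, 10, 8, 1, so Player 1 commits to A. Subgame-perfect outcome: (A, R) with payoffs (12, 15).
Now find the simultaneous Nash equilibrium.
Player 1's best replies: P→B; Q→A; R→C; S→A; T→B.
Player 2's best replies: A→R; B→P; C→P; D→T.
The unique mutual best reply is (B, P), giving (10, 10).
Player 1's commitment gain: 12 − 10 = 2.

2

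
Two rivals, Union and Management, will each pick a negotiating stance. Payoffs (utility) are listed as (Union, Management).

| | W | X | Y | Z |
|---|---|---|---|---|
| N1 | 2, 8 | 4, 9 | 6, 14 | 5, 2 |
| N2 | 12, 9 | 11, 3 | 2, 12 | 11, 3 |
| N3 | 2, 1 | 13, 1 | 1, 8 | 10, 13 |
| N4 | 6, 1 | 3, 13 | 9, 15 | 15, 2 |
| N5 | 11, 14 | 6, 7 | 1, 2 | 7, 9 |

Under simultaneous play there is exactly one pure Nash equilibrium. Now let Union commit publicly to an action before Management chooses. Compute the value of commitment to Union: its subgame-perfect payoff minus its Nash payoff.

Backward induction with Union moving first.
- N1 → Management plays Y (best of 8, 9, 14, 2); Union gets 6.
- N2 → Management plays Y (best of 9, 3, 12, 3); Union gets 2.
- N3 → Management plays Z (best of 1, 1, 8, 13); Union gets 10.
- N4 → Management plays Y (best of 1, 13, 15, 2); Union gets 9.
- N5 → Management plays W (best of 14, 7, 2, 9); Union gets 11.
Among 6, 2, 10, 9, 11, the best is 11 at N5. Subgame-perfect outcome: (N5, W) with payoffs (11, 14).
For the simultaneous game, intersect best replies.
Union's best replies: W→N2; X→N3; Y→N4; Z→N4.
Management's best replies: N1→Y; N2→Y; N3→Z; N4→Y; N5→W.
The unique mutual best reply is (N4, Y), giving (9, 15).
Union's commitment gain: 11 − 9 = 2.

2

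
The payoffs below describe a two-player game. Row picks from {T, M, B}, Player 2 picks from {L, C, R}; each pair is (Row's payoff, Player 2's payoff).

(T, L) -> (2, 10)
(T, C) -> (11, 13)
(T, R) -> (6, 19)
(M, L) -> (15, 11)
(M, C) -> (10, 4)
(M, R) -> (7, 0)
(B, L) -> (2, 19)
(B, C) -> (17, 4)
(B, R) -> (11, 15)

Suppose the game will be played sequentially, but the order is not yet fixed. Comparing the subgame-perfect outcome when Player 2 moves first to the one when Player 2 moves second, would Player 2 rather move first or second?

first

If Row leads: Player 2's best replies are T→R, M→L, B→L; Row's induced payoffs 6, 15, 2; outcome (M, L), payoffs (15, 11).
If Player 2 leads: Row's best replies are L→M, C→B, R→B; Player 2's induced payoffs 11, 4, 15; outcome (B, R), payoffs (11, 15).
Player 2 gets 15 moving first and 11 moving second, so Player 2 prefers to move first.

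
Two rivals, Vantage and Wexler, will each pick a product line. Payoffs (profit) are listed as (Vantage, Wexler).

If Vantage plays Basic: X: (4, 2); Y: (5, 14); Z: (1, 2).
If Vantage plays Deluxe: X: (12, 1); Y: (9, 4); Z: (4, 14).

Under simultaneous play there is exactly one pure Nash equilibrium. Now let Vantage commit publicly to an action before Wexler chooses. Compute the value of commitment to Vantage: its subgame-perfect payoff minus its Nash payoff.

1

Wexler best-responds to each possible Vantage move:
- Basic: Wexler compares 2, 14, 2 and picks Y; Vantage would get 5.
- Deluxe: Wexler compares 1, 4, 14 and picks Z; Vantage would get 4.
Among 5, 4, the best is 5 at Basic. Subgame-perfect outcome: (Basic, Y) with payoffs (5, 14).
Under simultaneous play:
Vantage's best replies: X→Deluxe; Y→Deluxe; Z→Deluxe.
Wexler's best replies: Basic→Y; Deluxe→Z.
Only (Deluxe, Z) has each player best-responding; Nash payoffs (4, 14).
Vantage's commitment gain: 5 − 4 = 1.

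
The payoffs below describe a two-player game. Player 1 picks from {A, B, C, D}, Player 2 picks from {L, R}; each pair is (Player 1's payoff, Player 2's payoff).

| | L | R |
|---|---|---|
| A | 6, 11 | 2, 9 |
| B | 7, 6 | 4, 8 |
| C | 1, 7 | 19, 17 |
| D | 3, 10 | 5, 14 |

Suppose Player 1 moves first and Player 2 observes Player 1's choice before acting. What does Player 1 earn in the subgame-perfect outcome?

Player 2 best-responds to each possible Player 1 move:
- A: BR = L, leader payoff 6.
- B: BR = R, leader payoff 4.
- C: BR = R, leader payoff 19.
- D: BR = R, leader payoff 5.
Maximizing over 6, 4, 19, 5, Player 1 chooses C. Subgame-perfect outcome: (C, R) with payoffs (19, 17).

19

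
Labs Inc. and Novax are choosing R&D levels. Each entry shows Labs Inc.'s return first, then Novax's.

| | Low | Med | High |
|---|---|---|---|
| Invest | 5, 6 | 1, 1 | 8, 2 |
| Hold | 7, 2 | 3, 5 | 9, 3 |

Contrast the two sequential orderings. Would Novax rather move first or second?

If Labs Inc. leads: Novax's best replies are Invest→Low, Hold→Med; Labs Inc.'s induced payoffs 5, 3; outcome (Invest, Low), payoffs (5, 6).
If Novax leads: Labs Inc.'s best replies are Low→Hold, Med→Hold, High→Hold; Novax's induced payoffs 2, 5, 3; outcome (Hold, Med), payoffs (3, 5).
Novax gets 5 moving first and 6 moving second, so Novax prefers to move second.

second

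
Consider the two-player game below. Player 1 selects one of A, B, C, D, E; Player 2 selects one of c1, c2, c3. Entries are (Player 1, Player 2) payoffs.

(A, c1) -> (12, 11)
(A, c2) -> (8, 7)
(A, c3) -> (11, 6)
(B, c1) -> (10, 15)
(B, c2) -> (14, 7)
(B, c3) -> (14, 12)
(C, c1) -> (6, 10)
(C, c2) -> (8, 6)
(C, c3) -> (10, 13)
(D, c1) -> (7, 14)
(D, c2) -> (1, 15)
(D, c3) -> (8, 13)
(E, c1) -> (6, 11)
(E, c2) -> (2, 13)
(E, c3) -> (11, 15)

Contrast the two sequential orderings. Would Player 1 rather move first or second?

If Player 1 leads: Player 2's best replies are A→c1, B→c1, C→c3, D→c2, E→c3; Player 1's induced payoffs 12, 10, 10, 1, 11; outcome (A, c1), payoffs (12, 11).
If Player 2 leads: Player 1's best replies are c1→A, c2→B, c3→B; Player 2's induced payoffs 11, 7, 12; outcome (B, c3), payoffs (14, 12).
Player 1 gets 12 moving first and 14 moving second, so Player 1 prefers to move second.

second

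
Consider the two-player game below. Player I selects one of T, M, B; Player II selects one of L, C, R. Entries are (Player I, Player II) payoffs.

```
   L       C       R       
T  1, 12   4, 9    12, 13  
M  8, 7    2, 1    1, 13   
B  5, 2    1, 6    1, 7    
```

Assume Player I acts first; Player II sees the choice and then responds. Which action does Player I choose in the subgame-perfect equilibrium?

T

Solve by backward induction (Player I leads).
- T → Player II plays R (best of 12, 9, 13); Player I gets 12.
- M → Player II plays R (best of 7, 1, 13); Player I gets 1.
- B → Player II plays R (best of 2, 6, 7); Player I gets 1.
Among 12, 1, 1, the best is 12 at T. Subgame-perfect outcome: (T, R) with payoffs (12, 13).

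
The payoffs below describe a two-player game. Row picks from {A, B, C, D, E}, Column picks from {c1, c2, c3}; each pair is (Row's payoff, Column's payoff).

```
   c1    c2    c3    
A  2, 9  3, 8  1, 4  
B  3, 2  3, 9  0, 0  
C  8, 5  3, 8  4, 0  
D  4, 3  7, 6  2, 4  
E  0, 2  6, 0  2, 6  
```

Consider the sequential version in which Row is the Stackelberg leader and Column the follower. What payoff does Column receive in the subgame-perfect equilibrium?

6

Backward induction with Row moving first.
- A: BR = c1, leader payoff 2.
- B: BR = c2, leader payoff 3.
- C: BR = c2, leader payoff 3.
- D: BR = c2, leader payoff 7.
- E: BR = c3, leader payoff 2.
Row's induced payoffs are 2, 3, 3, 7, 2, so Row commits to D. Subgame-perfect outcome: (D, c2) with payoffs (7, 6).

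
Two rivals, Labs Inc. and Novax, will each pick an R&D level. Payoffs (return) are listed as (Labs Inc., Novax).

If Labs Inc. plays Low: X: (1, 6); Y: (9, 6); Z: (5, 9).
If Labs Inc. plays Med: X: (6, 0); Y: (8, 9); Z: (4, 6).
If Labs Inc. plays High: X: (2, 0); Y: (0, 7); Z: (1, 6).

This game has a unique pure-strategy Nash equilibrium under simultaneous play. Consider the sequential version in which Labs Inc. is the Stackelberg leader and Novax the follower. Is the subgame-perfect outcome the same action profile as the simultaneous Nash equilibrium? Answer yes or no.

no

Work backward from Novax's decision.
- Low: BR = Z, leader payoff 5.
- Med: BR = Y, leader payoff 8.
- High: BR = Y, leader payoff 0.
Labs Inc.'s induced payoffs are 5, 8, 0, so Labs Inc. commits to Med. Subgame-perfect outcome: (Med, Y) with payoffs (8, 9).
For the simultaneous game, intersect best replies.
Labs Inc.'s best replies: X→Med; Y→Low; Z→Low.
Novax's best replies: Low→Z; Med→Y; High→Y.
Only (Low, Z) has each player best-responding; Nash payoffs (5, 9).
Sequential outcome (Med, Y) differs from the Nash profile (Low, Z).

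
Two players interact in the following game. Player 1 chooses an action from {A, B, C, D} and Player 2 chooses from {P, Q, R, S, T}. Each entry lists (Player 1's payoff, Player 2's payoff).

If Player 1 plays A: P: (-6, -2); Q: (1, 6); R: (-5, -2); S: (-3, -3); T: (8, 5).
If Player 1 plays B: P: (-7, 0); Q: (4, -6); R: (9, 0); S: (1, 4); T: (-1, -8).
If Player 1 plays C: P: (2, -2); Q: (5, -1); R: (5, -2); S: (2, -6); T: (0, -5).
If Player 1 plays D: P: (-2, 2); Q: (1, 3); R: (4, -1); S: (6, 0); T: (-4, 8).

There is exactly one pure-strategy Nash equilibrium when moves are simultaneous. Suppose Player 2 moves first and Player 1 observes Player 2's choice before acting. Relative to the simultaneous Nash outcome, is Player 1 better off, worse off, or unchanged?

better off

Work backward from Player 1's decision.
- P → Player 1 plays C (best of -6, -7, 2, -2); Player 2 gets -2.
- Q → Player 1 plays C (best of 1, 4, 5, 1); Player 2 gets -1.
- R → Player 1 plays B (best of -5, 9, 5, 4); Player 2 gets 0.
- S → Player 1 plays D (best of -3, 1, 2, 6); Player 2 gets 0.
- T → Player 1 plays A (best of 8, -1, 0, -4); Player 2 gets 5.
Among -2, -1, 0, 0, 5, the best is 5 at T. Subgame-perfect outcome: (A, T) with payoffs (8, 5).
For the simultaneous game, intersect best replies.
Player 1's best replies: P→C; Q→C; R→B; S→D; T→A.
Player 2's best replies: A→Q; B→S; C→Q; D→T.
Only (C, Q) has each player best-responding; Nash payoffs (5, -1).
Player 1 earns 8 sequentially versus 5 at the Nash outcome: better off.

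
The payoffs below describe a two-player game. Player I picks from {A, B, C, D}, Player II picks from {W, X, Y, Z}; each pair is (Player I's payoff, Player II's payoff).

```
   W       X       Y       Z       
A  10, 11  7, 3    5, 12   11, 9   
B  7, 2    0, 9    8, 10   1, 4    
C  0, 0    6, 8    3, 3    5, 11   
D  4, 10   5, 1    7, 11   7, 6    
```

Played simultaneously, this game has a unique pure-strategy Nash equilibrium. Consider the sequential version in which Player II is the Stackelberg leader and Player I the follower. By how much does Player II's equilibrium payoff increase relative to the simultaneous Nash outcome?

Solve by backward induction (Player II leads).
- W → Player I plays A (best of 10, 7, 0, 4); Player II gets 11.
- X → Player I plays A (best of 7, 0, 6, 5); Player II gets 3.
- Y → Player I plays B (best of 5, 8, 3, 7); Player II gets 10.
- Z → Player I plays A (best of 11, 1, 5, 7); Player II gets 9.
Maximizing over 11, 3, 10, 9, Player II chooses W. Subgame-perfect outcome: (A, W) with payoffs (10, 11).
For the simultaneous game, intersect best replies.
Player I's best replies: W→A; X→A; Y→B; Z→A.
Player II's best replies: A→Y; B→Y; C→Z; D→Y.
Only (B, Y) has each player best-responding; Nash payoffs (8, 10).
Player II's commitment gain: 11 − 10 = 1.

1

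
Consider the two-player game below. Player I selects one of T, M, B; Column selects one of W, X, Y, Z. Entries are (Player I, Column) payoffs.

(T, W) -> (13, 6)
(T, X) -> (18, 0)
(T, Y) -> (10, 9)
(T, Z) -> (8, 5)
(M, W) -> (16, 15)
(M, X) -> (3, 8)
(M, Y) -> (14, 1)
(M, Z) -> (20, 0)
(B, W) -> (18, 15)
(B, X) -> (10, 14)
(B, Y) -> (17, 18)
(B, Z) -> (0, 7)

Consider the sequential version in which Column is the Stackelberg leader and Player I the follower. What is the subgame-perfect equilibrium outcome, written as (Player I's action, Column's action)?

Player I best-responds to each possible Column move:
- W → Player I plays B (best of 13, 16, 18); Column gets 15.
- X → Player I plays T (best of 18, 3, 10); Column gets 0.
- Y → Player I plays B (best of 10, 14, 17); Column gets 18.
- Z → Player I plays M (best of 8, 20, 0); Column gets 0.
Maximizing over 15, 0, 18, 0, Column chooses Y. Subgame-perfect outcome: (B, Y) with payoffs (17, 18).

(B, Y)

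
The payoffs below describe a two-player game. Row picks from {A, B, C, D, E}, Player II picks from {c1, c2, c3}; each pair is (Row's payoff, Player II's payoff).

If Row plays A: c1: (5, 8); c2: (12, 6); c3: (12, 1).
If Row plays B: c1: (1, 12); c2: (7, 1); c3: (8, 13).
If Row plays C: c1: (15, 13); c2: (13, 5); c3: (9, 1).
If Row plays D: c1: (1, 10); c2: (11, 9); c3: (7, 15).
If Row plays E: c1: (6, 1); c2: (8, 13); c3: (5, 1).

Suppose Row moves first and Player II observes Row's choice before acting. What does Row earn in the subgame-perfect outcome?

Work backward from Player II's decision.
- A → Player II plays c1 (best of 8, 6, 1); Row gets 5.
- B → Player II plays c3 (best of 12, 1, 13); Row gets 8.
- C → Player II plays c1 (best of 13, 5, 1); Row gets 15.
- D → Player II plays c3 (best of 10, 9, 15); Row gets 7.
- E → Player II plays c2 (best of 1, 13, 1); Row gets 8.
Row's induced payoffs are 5, 8, 15, 7, 8, so Row commits to C. Subgame-perfect outcome: (C, c1) with payoffs (15, 13).

15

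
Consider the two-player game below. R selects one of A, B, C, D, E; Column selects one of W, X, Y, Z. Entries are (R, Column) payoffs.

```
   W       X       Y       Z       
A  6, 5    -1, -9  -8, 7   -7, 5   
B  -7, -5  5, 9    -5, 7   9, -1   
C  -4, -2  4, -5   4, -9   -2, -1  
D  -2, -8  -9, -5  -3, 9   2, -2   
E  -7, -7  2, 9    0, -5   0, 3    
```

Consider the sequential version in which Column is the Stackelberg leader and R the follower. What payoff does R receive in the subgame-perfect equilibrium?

5

Work backward from R's decision.
- W: R compares 6, -7, -4, -2, -7 and picks A; Column would get 5.
- X: R compares -1, 5, 4, -9, 2 and picks B; Column would get 9.
- Y: R compares -8, -5, 4, -3, 0 and picks C; Column would get -9.
- Z: R compares -7, 9, -2, 2, 0 and picks B; Column would get -1.
Maximizing over 5, 9, -9, -1, Column chooses X. Subgame-perfect outcome: (B, X) with payoffs (5, 9).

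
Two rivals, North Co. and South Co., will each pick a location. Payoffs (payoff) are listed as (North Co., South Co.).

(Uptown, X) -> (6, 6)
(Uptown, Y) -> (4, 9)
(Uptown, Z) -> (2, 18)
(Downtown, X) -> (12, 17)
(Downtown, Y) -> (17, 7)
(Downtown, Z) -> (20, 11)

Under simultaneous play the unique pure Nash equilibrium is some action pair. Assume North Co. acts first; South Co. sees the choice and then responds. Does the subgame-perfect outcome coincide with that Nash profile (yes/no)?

Backward induction with North Co. moving first.
- Uptown: South Co. compares 6, 9, 18 and picks Z; North Co. would get 2.
- Downtown: South Co. compares 17, 7, 11 and picks X; North Co. would get 12.
Among 2, 12, the best is 12 at Downtown. Subgame-perfect outcome: (Downtown, X) with payoffs (12, 17).
Under simultaneous play:
North Co.'s best replies: X→Downtown; Y→Downtown; Z→Downtown.
South Co.'s best replies: Uptown→Z; Downtown→X.
The unique mutual best reply is (Downtown, X), giving (12, 17).
Sequential outcome (Downtown, X) coincides with the Nash profile (Downtown, X).

yes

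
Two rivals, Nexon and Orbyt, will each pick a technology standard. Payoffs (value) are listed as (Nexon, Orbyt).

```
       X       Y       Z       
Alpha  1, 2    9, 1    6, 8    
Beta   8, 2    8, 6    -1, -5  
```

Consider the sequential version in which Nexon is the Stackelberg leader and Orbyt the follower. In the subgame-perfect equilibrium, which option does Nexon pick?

Solve by backward induction (Nexon leads).
- Alpha: Orbyt compares 2, 1, 8 and picks Z; Nexon would get 6.
- Beta: Orbyt compares 2, 6, -5 and picks Y; Nexon would get 8.
Maximizing over 6, 8, Nexon chooses Beta. Subgame-perfect outcome: (Beta, Y) with payoffs (8, 6).

Beta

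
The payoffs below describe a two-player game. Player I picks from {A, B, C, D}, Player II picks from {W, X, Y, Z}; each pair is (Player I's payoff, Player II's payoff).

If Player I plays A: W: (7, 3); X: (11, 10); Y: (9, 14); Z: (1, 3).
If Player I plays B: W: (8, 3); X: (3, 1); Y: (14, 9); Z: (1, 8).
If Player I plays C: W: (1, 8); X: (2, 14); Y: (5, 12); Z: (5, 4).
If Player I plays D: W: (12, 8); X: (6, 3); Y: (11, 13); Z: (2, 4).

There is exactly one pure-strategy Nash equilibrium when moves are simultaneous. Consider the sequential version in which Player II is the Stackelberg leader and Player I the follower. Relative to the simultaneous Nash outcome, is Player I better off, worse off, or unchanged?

Backward induction with Player II moving first.
- W → Player I plays D (best of 7, 8, 1, 12); Player II gets 8.
- X → Player I plays A (best of 11, 3, 2, 6); Player II gets 10.
- Y → Player I plays B (best of 9, 14, 5, 11); Player II gets 9.
- Z → Player I plays C (best of 1, 1, 5, 2); Player II gets 4.
Among 8, 10, 9, 4, the best is 10 at X. Subgame-perfect outcome: (A, X) with payoffs (11, 10).
Now find the simultaneous Nash equilibrium.
Player I's best replies: W→D; X→A; Y→B; Z→C.
Player II's best replies: A→Y; B→Y; C→X; D→Y.
Only (B, Y) has each player best-responding; Nash payoffs (14, 9).
Player I earns 11 sequentially versus 14 at the Nash outcome: worse off.

worse off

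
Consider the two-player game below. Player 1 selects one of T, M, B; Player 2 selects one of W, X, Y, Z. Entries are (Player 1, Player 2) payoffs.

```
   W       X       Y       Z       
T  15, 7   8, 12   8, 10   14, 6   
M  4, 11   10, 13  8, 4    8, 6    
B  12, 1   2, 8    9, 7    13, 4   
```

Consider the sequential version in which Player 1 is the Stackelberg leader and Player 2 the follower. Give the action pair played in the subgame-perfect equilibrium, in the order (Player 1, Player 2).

Backward induction with Player 1 moving first.
- T → Player 2 plays X (best of 7, 12, 10, 6); Player 1 gets 8.
- M → Player 2 plays X (best of 11, 13, 4, 6); Player 1 gets 10.
- B → Player 2 plays X (best of 1, 8, 7, 4); Player 1 gets 2.
Maximizing over 8, 10, 2, Player 1 chooses M. Subgame-perfect outcome: (M, X) with payoffs (10, 13).

(M, X)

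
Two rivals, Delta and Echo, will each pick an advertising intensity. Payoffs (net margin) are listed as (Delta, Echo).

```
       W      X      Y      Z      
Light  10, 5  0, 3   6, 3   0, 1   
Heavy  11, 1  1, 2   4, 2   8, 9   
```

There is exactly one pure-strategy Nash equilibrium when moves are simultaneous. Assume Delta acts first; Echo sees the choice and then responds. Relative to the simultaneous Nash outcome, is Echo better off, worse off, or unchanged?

worse off

Echo best-responds to each possible Delta move:
- Light: Echo compares 5, 3, 3, 1 and picks W; Delta would get 10.
- Heavy: Echo compares 1, 2, 2, 9 and picks Z; Delta would get 8.
Delta's induced payoffs are 10, 8, so Delta commits to Light. Subgame-perfect outcome: (Light, W) with payoffs (10, 5).
For the simultaneous game, intersect best replies.
Delta's best replies: W→Heavy; X→Heavy; Y→Light; Z→Heavy.
Echo's best replies: Light→W; Heavy→Z.
The unique mutual best reply is (Heavy, Z), giving (8, 9).
Echo earns 5 sequentially versus 9 at the Nash outcome: worse off.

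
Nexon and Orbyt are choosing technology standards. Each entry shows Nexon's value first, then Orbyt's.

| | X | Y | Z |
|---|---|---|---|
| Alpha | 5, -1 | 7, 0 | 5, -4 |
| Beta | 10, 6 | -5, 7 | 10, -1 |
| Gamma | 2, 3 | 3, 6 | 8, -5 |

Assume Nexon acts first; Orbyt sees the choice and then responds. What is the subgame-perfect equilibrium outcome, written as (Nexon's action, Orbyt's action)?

(Alpha, Y)

Work backward from Orbyt's decision.
- Alpha → Orbyt plays Y (best of -1, 0, -4); Nexon gets 7.
- Beta → Orbyt plays Y (best of 6, 7, -1); Nexon gets -5.
- Gamma → Orbyt plays Y (best of 3, 6, -5); Nexon gets 3.
Maximizing over 7, -5, 3, Nexon chooses Alpha. Subgame-perfect outcome: (Alpha, Y) with payoffs (7, 0).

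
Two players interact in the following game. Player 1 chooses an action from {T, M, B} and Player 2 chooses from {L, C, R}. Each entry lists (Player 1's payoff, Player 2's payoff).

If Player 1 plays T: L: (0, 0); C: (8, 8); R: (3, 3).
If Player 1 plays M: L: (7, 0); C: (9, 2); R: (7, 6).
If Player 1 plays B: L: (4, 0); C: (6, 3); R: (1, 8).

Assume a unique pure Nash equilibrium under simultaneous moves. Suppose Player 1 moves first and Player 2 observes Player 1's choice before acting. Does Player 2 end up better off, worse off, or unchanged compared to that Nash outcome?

better off

Solve by backward induction (Player 1 leads).
- T → Player 2 plays C (best of 0, 8, 3); Player 1 gets 8.
- M → Player 2 plays R (best of 0, 2, 6); Player 1 gets 7.
- B → Player 2 plays R (best of 0, 3, 8); Player 1 gets 1.
Player 1's induced payoffs are 8, 7, 1, so Player 1 commits to T. Subgame-perfect outcome: (T, C) with payoffs (8, 8).
Under simultaneous play:
Player 1's best replies: L→M; C→M; R→M.
Player 2's best replies: T→C; M→R; B→R.
Only (M, R) has each player best-responding; Nash payoffs (7, 6).
Player 2 earns 8 sequentially versus 6 at the Nash outcome: better off.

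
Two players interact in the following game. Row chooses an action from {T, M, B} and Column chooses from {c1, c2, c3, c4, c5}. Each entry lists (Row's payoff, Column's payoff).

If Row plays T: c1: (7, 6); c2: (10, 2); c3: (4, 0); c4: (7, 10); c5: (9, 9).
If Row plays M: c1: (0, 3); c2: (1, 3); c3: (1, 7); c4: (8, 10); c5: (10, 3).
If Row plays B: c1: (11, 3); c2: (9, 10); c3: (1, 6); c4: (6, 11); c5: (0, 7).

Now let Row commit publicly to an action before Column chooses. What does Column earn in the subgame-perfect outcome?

Column best-responds to each possible Row move:
- T: BR = c4, leader payoff 7.
- M: BR = c4, leader payoff 8.
- B: BR = c4, leader payoff 6.
Maximizing over 7, 8, 6, Row chooses M. Subgame-perfect outcome: (M, c4) with payoffs (8, 10).

10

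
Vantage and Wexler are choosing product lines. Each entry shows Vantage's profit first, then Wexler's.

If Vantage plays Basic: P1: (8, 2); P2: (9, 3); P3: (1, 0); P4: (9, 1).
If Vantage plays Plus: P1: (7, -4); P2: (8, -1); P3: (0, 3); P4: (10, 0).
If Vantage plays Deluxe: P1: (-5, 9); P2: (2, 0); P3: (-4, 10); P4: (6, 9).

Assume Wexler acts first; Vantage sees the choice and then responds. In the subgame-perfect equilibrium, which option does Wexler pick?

P2

Backward induction with Wexler moving first.
- P1 → Vantage plays Basic (best of 8, 7, -5); Wexler gets 2.
- P2 → Vantage plays Basic (best of 9, 8, 2); Wexler gets 3.
- P3 → Vantage plays Basic (best of 1, 0, -4); Wexler gets 0.
- P4 → Vantage plays Plus (best of 9, 10, 6); Wexler gets 0.
Wexler's induced payoffs are 2, 3, 0, 0, so Wexler commits to P2. Subgame-perfect outcome: (Basic, P2) with payoffs (9, 3).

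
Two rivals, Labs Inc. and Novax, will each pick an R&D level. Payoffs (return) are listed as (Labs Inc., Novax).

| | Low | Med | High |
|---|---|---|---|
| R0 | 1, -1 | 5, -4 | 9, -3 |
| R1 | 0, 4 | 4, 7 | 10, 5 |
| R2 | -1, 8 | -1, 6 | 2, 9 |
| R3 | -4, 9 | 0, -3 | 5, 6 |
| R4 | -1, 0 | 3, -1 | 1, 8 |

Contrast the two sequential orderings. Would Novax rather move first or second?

If Labs Inc. leads: Novax's best replies are R0→Low, R1→Med, R2→High, R3→Low, R4→High; Labs Inc.'s induced payoffs 1, 4, 2, -4, 1; outcome (R1, Med), payoffs (4, 7).
If Novax leads: Labs Inc.'s best replies are Low→R0, Med→R0, High→R1; Novax's induced payoffs -1, -4, 5; outcome (R1, High), payoffs (10, 5).
Novax gets 5 moving first and 7 moving second, so Novax prefers to move second.

second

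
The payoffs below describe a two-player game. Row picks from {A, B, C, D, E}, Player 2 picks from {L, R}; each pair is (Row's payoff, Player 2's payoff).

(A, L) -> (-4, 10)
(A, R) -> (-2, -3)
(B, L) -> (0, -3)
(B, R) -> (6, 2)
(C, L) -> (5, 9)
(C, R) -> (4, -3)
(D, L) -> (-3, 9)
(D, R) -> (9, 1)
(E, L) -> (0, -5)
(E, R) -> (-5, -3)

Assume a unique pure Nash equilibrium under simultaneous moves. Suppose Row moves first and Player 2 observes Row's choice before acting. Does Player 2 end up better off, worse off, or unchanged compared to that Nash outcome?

Player 2 best-responds to each possible Row move:
- A: BR = L, leader payoff -4.
- B: BR = R, leader payoff 6.
- C: BR = L, leader payoff 5.
- D: BR = L, leader payoff -3.
- E: BR = R, leader payoff -5.
Maximizing over -4, 6, 5, -3, -5, Row chooses B. Subgame-perfect outcome: (B, R) with payoffs (6, 2).
Now find the simultaneous Nash equilibrium.
Row's best replies: L→C; R→D.
Player 2's best replies: A→L; B→R; C→L; D→L; E→R.
The unique mutual best reply is (C, L), giving (5, 9).
Player 2 earns 2 sequentially versus 9 at the Nash outcome: worse off.

worse off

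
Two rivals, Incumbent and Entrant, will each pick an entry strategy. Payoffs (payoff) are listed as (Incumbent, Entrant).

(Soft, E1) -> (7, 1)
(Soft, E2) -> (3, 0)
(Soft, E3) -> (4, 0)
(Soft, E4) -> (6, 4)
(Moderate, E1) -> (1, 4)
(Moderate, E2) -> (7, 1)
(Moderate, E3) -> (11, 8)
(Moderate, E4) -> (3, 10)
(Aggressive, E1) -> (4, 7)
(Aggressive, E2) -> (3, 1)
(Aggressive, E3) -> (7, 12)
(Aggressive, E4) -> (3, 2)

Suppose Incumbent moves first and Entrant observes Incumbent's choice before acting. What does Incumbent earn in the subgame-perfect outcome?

Solve by backward induction (Incumbent leads).
- Soft: BR = E4, leader payoff 6.
- Moderate: BR = E4, leader payoff 3.
- Aggressive: BR = E3, leader payoff 7.
Maximizing over 6, 3, 7, Incumbent chooses Aggressive. Subgame-perfect outcome: (Aggressive, E3) with payoffs (7, 12).

7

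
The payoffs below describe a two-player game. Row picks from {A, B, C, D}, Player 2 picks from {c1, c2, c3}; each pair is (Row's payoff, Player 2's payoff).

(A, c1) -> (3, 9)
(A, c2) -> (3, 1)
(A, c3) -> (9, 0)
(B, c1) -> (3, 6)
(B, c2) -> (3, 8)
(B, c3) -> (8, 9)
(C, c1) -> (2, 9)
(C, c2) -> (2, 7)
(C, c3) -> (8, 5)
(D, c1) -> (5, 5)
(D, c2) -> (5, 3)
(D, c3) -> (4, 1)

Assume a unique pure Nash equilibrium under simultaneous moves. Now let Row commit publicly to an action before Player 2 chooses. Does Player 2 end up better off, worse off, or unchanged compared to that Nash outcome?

Solve by backward induction (Row leads).
- A: Player 2 compares 9, 1, 0 and picks c1; Row would get 3.
- B: Player 2 compares 6, 8, 9 and picks c3; Row would get 8.
- C: Player 2 compares 9, 7, 5 and picks c1; Row would get 2.
- D: Player 2 compares 5, 3, 1 and picks c1; Row would get 5.
Maximizing over 3, 8, 2, 5, Row chooses B. Subgame-perfect outcome: (B, c3) with payoffs (8, 9).
Under simultaneous play:
Row's best replies: c1→D; c2→D; c3→A.
Player 2's best replies: A→c1; B→c3; C→c1; D→c1.
Only (D, c1) has each player best-responding; Nash payoffs (5, 5).
Player 2 earns 9 sequentially versus 5 at the Nash outcome: better off.

better off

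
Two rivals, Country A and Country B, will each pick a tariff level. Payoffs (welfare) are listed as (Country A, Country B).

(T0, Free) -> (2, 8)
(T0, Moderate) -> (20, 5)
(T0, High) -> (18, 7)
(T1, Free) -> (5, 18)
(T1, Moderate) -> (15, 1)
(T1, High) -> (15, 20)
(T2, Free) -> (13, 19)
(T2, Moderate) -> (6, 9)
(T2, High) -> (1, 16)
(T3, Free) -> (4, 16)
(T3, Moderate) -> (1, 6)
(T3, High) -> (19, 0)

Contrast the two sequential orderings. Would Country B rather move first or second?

If Country A leads: Country B's best replies are T0→Free, T1→High, T2→Free, T3→Free; Country A's induced payoffs 2, 15, 13, 4; outcome (T1, High), payoffs (15, 20).
If Country B leads: Country A's best replies are Free→T2, Moderate→T0, High→T3; Country B's induced payoffs 19, 5, 0; outcome (T2, Free), payoffs (13, 19).
Country B gets 19 moving first and 20 moving second, so Country B prefers to move second.

second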